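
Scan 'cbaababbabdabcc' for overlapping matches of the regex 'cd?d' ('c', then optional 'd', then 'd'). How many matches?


Pattern: cd?d means 'c', then optional 'd', then 'd'.
Scanning 'cbaababbabdabcc' position-by-position:
  Pos 0: window 'cba' -> no
  Pos 1: window 'baa' -> no
  Pos 2: window 'aab' -> no
  Pos 3: window 'aba' -> no
  Pos 4: window 'bab' -> no
  Pos 5: window 'abb' -> no
  Pos 6: window 'bba' -> no
  Pos 7: window 'bab' -> no
  Pos 8: window 'abd' -> no
  Pos 9: window 'bda' -> no
  Pos 10: window 'dab' -> no
  Pos 11: window 'abc' -> no
  Pos 12: window 'bcc' -> no
  Pos 13: window 'cc' -> no
  Pos 14: window 'c' -> no
Total matches: 0

0


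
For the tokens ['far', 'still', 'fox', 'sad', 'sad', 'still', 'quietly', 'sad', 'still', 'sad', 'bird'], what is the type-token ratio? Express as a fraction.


Tokens: 11
Unique types: ('bird', 'far', 'fox', 'quietly', 'sad', 'still') = 6
TTR = 6/11
Already in lowest terms.

6/11


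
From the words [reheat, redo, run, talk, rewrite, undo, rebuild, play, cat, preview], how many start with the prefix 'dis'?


Checking each word for prefix 'dis':
  'reheat' -> no (count: 0)
  'redo' -> no (count: 0)
  'run' -> no (count: 0)
  'talk' -> no (count: 0)
  'rewrite' -> no (count: 0)
  'undo' -> no (count: 0)
  'rebuild' -> no (count: 0)
  'play' -> no (count: 0)
  'cat' -> no (count: 0)
  'preview' -> no (count: 0)
Total with prefix 'dis': 0

0


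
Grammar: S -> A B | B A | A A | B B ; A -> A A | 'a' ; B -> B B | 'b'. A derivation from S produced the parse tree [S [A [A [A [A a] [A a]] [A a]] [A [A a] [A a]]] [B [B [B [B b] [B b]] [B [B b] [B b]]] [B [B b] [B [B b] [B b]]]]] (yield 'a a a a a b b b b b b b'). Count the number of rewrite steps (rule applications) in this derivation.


Every bracketed nonterminal node [X ...] in the tree is produced by exactly one rule application.
Reading the tree off as a leftmost derivation:
  Step 1: S  =>  A B   (applied S -> A B)
  Step 2: A B  =>  A A B   (applied A -> A A)
  Step 3: A A B  =>  A A A B   (applied A -> A A)
  Step 4: A A A B  =>  A A A A B   (applied A -> A A)
  Step 5: A A A A B  =>  a A A A B   (applied A -> a)
  Step 6: a A A A B  =>  a a A A B   (applied A -> a)
  Step 7: a a A A B  =>  a a a A B   (applied A -> a)
  Step 8: a a a A B  =>  a a a A A B   (applied A -> A A)
  Step 9: a a a A A B  =>  a a a a A B   (applied A -> a)
  Step 10: a a a a A B  =>  a a a a a B   (applied A -> a)
  Step 11: a a a a a B  =>  a a a a a B B   (applied B -> B B)
  Step 12: a a a a a B B  =>  a a a a a B B B   (applied B -> B B)
  Step 13: a a a a a B B B  =>  a a a a a B B B B   (applied B -> B B)
  Step 14: a a a a a B B B B  =>  a a a a a b B B B   (applied B -> b)
  Step 15: a a a a a b B B B  =>  a a a a a b b B B   (applied B -> b)
  Step 16: a a a a a b b B B  =>  a a a a a b b B B B   (applied B -> B B)
  Step 17: a a a a a b b B B B  =>  a a a a a b b b B B   (applied B -> b)
  Step 18: a a a a a b b b B B  =>  a a a a a b b b b B   (applied B -> b)
  Step 19: a a a a a b b b b B  =>  a a a a a b b b b B B   (applied B -> B B)
  Step 20: a a a a a b b b b B B  =>  a a a a a b b b b b B   (applied B -> b)
  Step 21: a a a a a b b b b b B  =>  a a a a a b b b b b B B   (applied B -> B B)
  Step 22: a a a a a b b b b b B B  =>  a a a a a b b b b b b B   (applied B -> b)
  Step 23: a a a a a b b b b b b B  =>  a a a a a b b b b b b b   (applied B -> b)
Final yield: a a a a a b b b b b b b
Total rewrite steps: 23

23


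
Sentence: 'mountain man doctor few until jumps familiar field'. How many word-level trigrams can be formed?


Word trigrams from [8] words:
  Trigram 1: (mountain man doctor)
  Trigram 2: (man doctor few)
  Trigram 3: (doctor few until)
  Trigram 4: (few until jumps)
  Trigram 5: (until jumps familiar)
  Trigram 6: (jumps familiar field)
Total word trigrams: 8 - 2 = 6

6


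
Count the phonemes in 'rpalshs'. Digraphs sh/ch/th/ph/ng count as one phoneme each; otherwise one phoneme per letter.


Parsing 'rpalshs' greedily, digraphs first:
  'r' -> consonant phoneme (phonemes so far: 1)
  'p' -> consonant phoneme (phonemes so far: 2)
  'a' -> vowel phoneme (phonemes so far: 3)
  'l' -> consonant phoneme (phonemes so far: 4)
  'sh' -> digraph (1 consonant phoneme) (phonemes so far: 5)
  's' -> consonant phoneme (phonemes so far: 6)
Total phonemes: 6

6


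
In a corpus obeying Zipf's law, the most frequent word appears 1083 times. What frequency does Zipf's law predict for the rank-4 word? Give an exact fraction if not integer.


Zipf's law: freq(rank) = f1 / rank
f1 = 1083, rank = 4
freq = 1083 / 4
GCD(1083, 4) = 1
Simplified: 1083/4

1083/4


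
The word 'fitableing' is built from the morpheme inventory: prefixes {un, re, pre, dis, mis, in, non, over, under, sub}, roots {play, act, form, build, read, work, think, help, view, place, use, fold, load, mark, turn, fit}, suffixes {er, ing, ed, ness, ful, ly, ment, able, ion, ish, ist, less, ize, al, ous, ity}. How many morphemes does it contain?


Segmenting 'fitableing' against the inventory:
  'fit' -> root (morpheme 1)
  'able' -> suffix (morpheme 2)
  'ing' -> suffix (morpheme 3)
Total morphemes: 3

3


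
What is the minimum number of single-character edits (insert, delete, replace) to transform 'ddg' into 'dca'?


Building DP table for s1='ddg' (len 3) and s2='dca' (len 3):
       d  c  a
    0  1  2  3
  d 1  0  1  2
  d 2  1  1  2
  g 3  2  2  2
Edit distance = dp[3][3] = 2

2


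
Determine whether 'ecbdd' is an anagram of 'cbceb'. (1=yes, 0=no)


Sort characters of 'ecbdd': 'bcdde'
Sort characters of 'cbceb': 'bbcce'
Sorted forms differ -> they are NOT anagrams
Result: 0

0


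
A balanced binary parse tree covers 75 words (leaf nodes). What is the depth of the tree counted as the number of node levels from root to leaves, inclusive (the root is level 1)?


In a balanced binary tree with n leaves the deepest leaf is ceil(log2(n)) edges below the root,
so counting node levels inclusive of root and leaves gives ceil(log2(n)) + 1 levels.
log2(75) = 6.2288
ceil(6.2288) = 7
levels = 7 + 1 = 8

8


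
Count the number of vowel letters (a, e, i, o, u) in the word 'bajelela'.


Scanning each character of 'bajelela':
  Position 1: 'b' -> consonant (running count: 0)
  Position 2: 'a' -> vowel (running count: 1)
  Position 3: 'j' -> consonant (running count: 1)
  Position 4: 'e' -> vowel (running count: 2)
  Position 5: 'l' -> consonant (running count: 2)
  Position 6: 'e' -> vowel (running count: 3)
  Position 7: 'l' -> consonant (running count: 3)
  Position 8: 'a' -> vowel (running count: 4)
Total vowels: 4

4


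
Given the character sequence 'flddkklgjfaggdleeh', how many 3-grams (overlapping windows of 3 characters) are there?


String 'flddkklgjfaggdleeh' has length L = 18.
Number of overlapping n-grams = L - n + 1
Substituting: 18 - 3 + 1 = 16

16


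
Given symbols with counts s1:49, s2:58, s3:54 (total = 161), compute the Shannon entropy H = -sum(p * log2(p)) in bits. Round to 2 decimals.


Computing entropy H = -sum(p_i * log2(p_i)):
  s1: p = 49/161 = 0.3043, -p*log2(p) = 0.5223
  s2: p = 58/161 = 0.3602, -p*log2(p) = 0.5306
  s3: p = 54/161 = 0.3354, -p*log2(p) = 0.5286
H = sum of terms = 1.5815
Rounded to 2 decimals: 1.58

1.58


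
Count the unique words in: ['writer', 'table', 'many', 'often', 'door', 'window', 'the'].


Listing all tokens and tracking unique types:
  Token 1: 'writer' -> NEW (unique so far: 1)
  Token 2: 'table' -> NEW (unique so far: 2)
  Token 3: 'many' -> NEW (unique so far: 3)
  Token 4: 'often' -> NEW (unique so far: 4)
  Token 5: 'door' -> NEW (unique so far: 5)
  Token 6: 'window' -> NEW (unique so far: 6)
  Token 7: 'the' -> NEW (unique so far: 7)
Unique types: ('door', 'many', 'often', 'table', 'the', 'window', 'writer')
Vocabulary size: 7

7


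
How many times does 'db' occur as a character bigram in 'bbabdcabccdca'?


Scanning 'bbabdcabccdca' for bigram 'db':
  Position 0: 'bb' -> no
  Position 1: 'ba' -> no
  Position 2: 'ab' -> no
  Position 3: 'bd' -> no
  Position 4: 'dc' -> no
  Position 5: 'ca' -> no
  Position 6: 'ab' -> no
  Position 7: 'bc' -> no
  Position 8: 'cc' -> no
  Position 9: 'cd' -> no
  Position 10: 'dc' -> no
  Position 11: 'ca' -> no
Total matches: 0

0


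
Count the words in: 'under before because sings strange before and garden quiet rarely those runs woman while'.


Counting words by splitting on spaces:
  Word 1: 'under'
  Word 2: 'before'
  Word 3: 'because'
  Word 4: 'sings'
  Word 5: 'strange'
  Word 6: 'before'
  Word 7: 'and'
  Word 8: 'garden'
  Word 9: 'quiet'
  Word 10: 'rarely'
  Word 11: 'those'
  Word 12: 'runs'
  Word 13: 'woman'
  Word 14: 'while'
Total words: 14

14


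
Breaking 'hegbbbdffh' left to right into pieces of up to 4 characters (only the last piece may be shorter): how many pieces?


'hegbbbdffh' has 10 characters.
Chunking with max size 4:
  Chunk 1: 'hegb' (positions 0-3)
  Chunk 2: 'bbdf' (positions 4-7)
  Chunk 3: 'fh' (positions 8-9)
Total chunks: ceil(10 / 4) = 3

3


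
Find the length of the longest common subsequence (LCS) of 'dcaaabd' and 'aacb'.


DP table for LCS of 'dcaaabd' and 'aacb':
       a  a  c  b
    0  0  0  0  0
  d 0  0  0  0  0
  c 0  0  0  1  1
  a 0  1  1  1  1
  a 0  1  2  2  2
  a 0  1  2  2  2
  b 0  1  2  2  3
  d 0  1  2  2  3
LCS: 'aab'
LCS length = 3

3


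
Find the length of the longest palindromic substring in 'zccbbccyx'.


Scanning 'zccbbccyx' for palindromic substrings.
Substring at positions 1-6: 'ccbbcc'.
Check: reverse('ccbbcc') = 'ccbbcc' -> palindrome confirmed.
Neighbouring characters ('z' / 'y') break symmetry, so it cannot extend further.
No longer palindromic substring exists; longest length = 6

6


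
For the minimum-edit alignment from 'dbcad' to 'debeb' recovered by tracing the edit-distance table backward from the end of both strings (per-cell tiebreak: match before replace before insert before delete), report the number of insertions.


Edit distance = 4. Backtracking from cell (5, 5) with preference match > replace > insert > delete,
then listing the resulting alignment 'dbcad' -> 'debeb' left to right:
  Step 1: keep 'd'
  Step 2: replace b->e
  Step 3: replace c->b
  Step 4: replace a->e
  Step 5: replace d->b
Total insertions: 0

0


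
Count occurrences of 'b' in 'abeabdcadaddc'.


Scanning 'abeabdcadaddc' for 'b':
  Position 1: 'b' -> MATCH (count: 1)
  Position 4: 'b' -> MATCH (count: 2)
Total occurrences of 'b': 2

2


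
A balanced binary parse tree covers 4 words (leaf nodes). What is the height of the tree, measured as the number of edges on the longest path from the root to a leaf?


In a balanced binary tree with n leaves the deepest leaf is ceil(log2(n)) edges below the root.
log2(4) = 2.0000
ceil(2.0000) = 2
height (edges) = 2

2


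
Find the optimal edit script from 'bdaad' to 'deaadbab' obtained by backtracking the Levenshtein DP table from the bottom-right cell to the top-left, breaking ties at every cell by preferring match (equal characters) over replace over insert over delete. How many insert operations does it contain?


Edit distance = 5. Backtracking from cell (5, 8) with preference match > replace > insert > delete,
then listing the resulting alignment 'bdaad' -> 'deaadbab' left to right:
  Step 1: replace b->d
  Step 2: replace d->e
  Step 3: keep 'a'
  Step 4: keep 'a'
  Step 5: keep 'd'
  Step 6: insert 'b' [insertion #1]
  Step 7: insert 'a' [insertion #2]
  Step 8: insert 'b' [insertion #3]
Total insertions: 3

3


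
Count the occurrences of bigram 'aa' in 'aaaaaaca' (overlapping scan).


Scanning 'aaaaaaca' for bigram 'aa':
  Position 0: 'aa' -> MATCH
  Position 1: 'aa' -> MATCH
  Position 2: 'aa' -> MATCH
  Position 3: 'aa' -> MATCH
  Position 4: 'aa' -> MATCH
  Position 5: 'ac' -> no
  Position 6: 'ca' -> no
Total matches: 5

5


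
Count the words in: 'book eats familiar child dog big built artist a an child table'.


Counting words by splitting on spaces:
  Word 1: 'book'
  Word 2: 'eats'
  Word 3: 'familiar'
  Word 4: 'child'
  Word 5: 'dog'
  Word 6: 'big'
  Word 7: 'built'
  Word 8: 'artist'
  Word 9: 'a'
  Word 10: 'an'
  Word 11: 'child'
  Word 12: 'table'
Total words: 12

12


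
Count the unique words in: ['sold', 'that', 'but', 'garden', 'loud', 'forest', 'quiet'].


Listing all tokens and tracking unique types:
  Token 1: 'sold' -> NEW (unique so far: 1)
  Token 2: 'that' -> NEW (unique so far: 2)
  Token 3: 'but' -> NEW (unique so far: 3)
  Token 4: 'garden' -> NEW (unique so far: 4)
  Token 5: 'loud' -> NEW (unique so far: 5)
  Token 6: 'forest' -> NEW (unique so far: 6)
  Token 7: 'quiet' -> NEW (unique so far: 7)
Unique types: ('but', 'forest', 'garden', 'loud', 'quiet', 'sold', 'that')
Vocabulary size: 7

7


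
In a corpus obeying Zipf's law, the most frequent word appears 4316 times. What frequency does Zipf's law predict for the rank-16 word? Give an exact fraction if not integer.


Zipf's law: freq(rank) = f1 / rank
f1 = 4316, rank = 16
freq = 4316 / 16
GCD(4316, 16) = 4
Simplified: 1079/4

1079/4


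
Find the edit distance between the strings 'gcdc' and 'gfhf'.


Building DP table for s1='gcdc' (len 4) and s2='gfhf' (len 4):
       g  f  h  f
    0  1  2  3  4
  g 1  0  1  2  3
  c 2  1  1  2  3
  d 3  2  2  2  3
  c 4  3  3  3  3
Edit distance = dp[4][4] = 3

3


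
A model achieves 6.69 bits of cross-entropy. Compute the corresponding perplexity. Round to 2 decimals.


Perplexity formula: PP = 2^H
H = 6.69
PP = 2^6.69
Decompose: 2^6.69 = 2^6 * 2^0.69
2^6 = 64, 2^0.69 ~ 1.6132835
PP ~ 64 * 1.6132835 = 103.2501440
Rounded to 2 decimals: 103.25

103.25


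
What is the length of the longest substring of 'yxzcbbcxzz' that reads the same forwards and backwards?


Scanning 'yxzcbbcxzz' for palindromic substrings.
Substring at positions 3-6: 'cbbc'.
Check: reverse('cbbc') = 'cbbc' -> palindrome confirmed.
Neighbouring characters ('z' / 'x') break symmetry, so it cannot extend further.
No longer palindromic substring exists; longest length = 4

4


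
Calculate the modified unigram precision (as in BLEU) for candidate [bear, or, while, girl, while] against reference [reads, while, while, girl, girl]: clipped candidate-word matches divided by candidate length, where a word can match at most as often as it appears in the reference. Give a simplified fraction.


Reference word counts: {'girl': 2, 'reads': 1, 'while': 2}
Checking each candidate word (with clipping):
  'bear' -> not in reference -> no match (matches: 0)
  'or' -> not in reference -> no match (matches: 0)
  'while' -> in reference (ref count 2, used 1/2) -> match (matches: 1)
  'girl' -> in reference (ref count 2, used 1/2) -> match (matches: 2)
  'while' -> in reference (ref count 2, used 2/2) -> match (matches: 3)
Clipped matches: 3, Candidate length: 5
Precision = 3/5

3/5


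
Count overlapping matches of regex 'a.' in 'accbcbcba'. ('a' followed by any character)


Pattern: a. means 'a' followed by any character.
Scanning 'accbcbcba' position-by-position:
  Pos 0: window 'ac' -> MATCH
  Pos 1: window 'cc' -> no
  Pos 2: window 'cb' -> no
  Pos 3: window 'bc' -> no
  Pos 4: window 'cb' -> no
  Pos 5: window 'bc' -> no
  Pos 6: window 'cb' -> no
  Pos 7: window 'ba' -> no
  Pos 8: window 'a' -> no
Total matches: 1

1


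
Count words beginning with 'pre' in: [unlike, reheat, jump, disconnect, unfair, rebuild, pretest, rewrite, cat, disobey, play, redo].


Checking each word for prefix 'pre':
  'unlike' -> no (count: 0)
  'reheat' -> no (count: 0)
  'jump' -> no (count: 0)
  'disconnect' -> no (count: 0)
  'unfair' -> no (count: 0)
  'rebuild' -> no (count: 0)
  'pretest' -> YES, starts with 'pre' (count: 1)
  'rewrite' -> no (count: 1)
  'cat' -> no (count: 1)
  'disobey' -> no (count: 1)
  'play' -> no (count: 1)
  'redo' -> no (count: 1)
Total with prefix 'pre': 1

1


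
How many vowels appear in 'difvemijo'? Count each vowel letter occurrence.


Scanning each character of 'difvemijo':
  Position 1: 'd' -> consonant (running count: 0)
  Position 2: 'i' -> vowel (running count: 1)
  Position 3: 'f' -> consonant (running count: 1)
  Position 4: 'v' -> consonant (running count: 1)
  Position 5: 'e' -> vowel (running count: 2)
  Position 6: 'm' -> consonant (running count: 2)
  Position 7: 'i' -> vowel (running count: 3)
  Position 8: 'j' -> consonant (running count: 3)
  Position 9: 'o' -> vowel (running count: 4)
Total vowels: 4

4


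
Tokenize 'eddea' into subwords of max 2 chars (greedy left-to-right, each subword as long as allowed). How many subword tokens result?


'eddea' has 5 characters.
Chunking with max size 2:
  Chunk 1: 'ed' (positions 0-1)
  Chunk 2: 'de' (positions 2-3)
  Chunk 3: 'a' (positions 4-4)
Total chunks: ceil(5 / 2) = 3

3


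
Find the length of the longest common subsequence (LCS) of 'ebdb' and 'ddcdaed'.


DP table for LCS of 'ebdb' and 'ddcdaed':
       d  d  c  d  a  e  d
    0  0  0  0  0  0  0  0
  e 0  0  0  0  0  0  1  1
  b 0  0  0  0  0  0  1  1
  d 0  1  1  1  1  1  1  2
  b 0  1  1  1  1  1  1  2
LCS: 'ed'
LCS length = 2

2


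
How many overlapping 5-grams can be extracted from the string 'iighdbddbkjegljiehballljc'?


String 'iighdbddbkjegljiehballljc' has length L = 25.
Number of overlapping n-grams = L - n + 1
Substituting: 25 - 5 + 1 = 21

21


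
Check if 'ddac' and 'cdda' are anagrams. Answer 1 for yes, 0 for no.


Sort characters of 'ddac': 'acdd'
Sort characters of 'cdda': 'acdd'
Sorted forms match -> they ARE anagrams
Result: 1

1


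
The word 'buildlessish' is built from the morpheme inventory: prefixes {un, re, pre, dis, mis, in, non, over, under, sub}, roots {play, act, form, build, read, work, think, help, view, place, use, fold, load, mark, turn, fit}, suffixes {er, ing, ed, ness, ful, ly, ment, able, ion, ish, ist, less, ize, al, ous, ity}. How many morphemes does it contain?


Segmenting 'buildlessish' against the inventory:
  'build' -> root (morpheme 1)
  'less' -> suffix (morpheme 2)
  'ish' -> suffix (morpheme 3)
Total morphemes: 3

3


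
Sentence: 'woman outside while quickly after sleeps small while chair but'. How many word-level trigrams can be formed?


Word trigrams from [10] words:
  Trigram 1: (woman outside while)
  Trigram 2: (outside while quickly)
  Trigram 3: (while quickly after)
  Trigram 4: (quickly after sleeps)
  Trigram 5: (after sleeps small)
  Trigram 6: (sleeps small while)
  Trigram 7: (small while chair)
  Trigram 8: (while chair but)
Total word trigrams: 10 - 2 = 8

8


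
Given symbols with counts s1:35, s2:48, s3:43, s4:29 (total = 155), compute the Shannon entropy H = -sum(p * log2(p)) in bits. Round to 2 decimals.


Computing entropy H = -sum(p_i * log2(p_i)):
  s1: p = 35/155 = 0.2258, -p*log2(p) = 0.4848
  s2: p = 48/155 = 0.3097, -p*log2(p) = 0.5237
  s3: p = 43/155 = 0.2774, -p*log2(p) = 0.5132
  s4: p = 29/155 = 0.1871, -p*log2(p) = 0.4524
H = sum of terms = 1.9741
Rounded to 2 decimals: 1.97

1.97


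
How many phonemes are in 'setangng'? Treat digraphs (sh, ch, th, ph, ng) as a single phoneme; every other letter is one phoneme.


Parsing 'setangng' greedily, digraphs first:
  's' -> consonant phoneme (phonemes so far: 1)
  'e' -> vowel phoneme (phonemes so far: 2)
  't' -> consonant phoneme (phonemes so far: 3)
  'a' -> vowel phoneme (phonemes so far: 4)
  'ng' -> digraph (1 consonant phoneme) (phonemes so far: 5)
  'ng' -> digraph (1 consonant phoneme) (phonemes so far: 6)
Total phonemes: 6

6


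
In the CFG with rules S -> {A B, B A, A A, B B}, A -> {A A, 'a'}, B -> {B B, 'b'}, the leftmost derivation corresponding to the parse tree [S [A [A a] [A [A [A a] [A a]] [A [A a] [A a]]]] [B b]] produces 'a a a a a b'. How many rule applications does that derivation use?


Every bracketed nonterminal node [X ...] in the tree is produced by exactly one rule application.
Reading the tree off as a leftmost derivation:
  Step 1: S  =>  A B   (applied S -> A B)
  Step 2: A B  =>  A A B   (applied A -> A A)
  Step 3: A A B  =>  a A B   (applied A -> a)
  Step 4: a A B  =>  a A A B   (applied A -> A A)
  Step 5: a A A B  =>  a A A A B   (applied A -> A A)
  Step 6: a A A A B  =>  a a A A B   (applied A -> a)
  Step 7: a a A A B  =>  a a a A B   (applied A -> a)
  Step 8: a a a A B  =>  a a a A A B   (applied A -> A A)
  Step 9: a a a A A B  =>  a a a a A B   (applied A -> a)
  Step 10: a a a a A B  =>  a a a a a B   (applied A -> a)
  Step 11: a a a a a B  =>  a a a a a b   (applied B -> b)
Final yield: a a a a a b
Total rewrite steps: 11

11


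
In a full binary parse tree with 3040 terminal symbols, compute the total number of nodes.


Leaf nodes (terminals): 3040
Internal nodes = n - 1 = 3040 - 1 = 3039
Total = leaves + internal = 3040 + 3039 = 6079

6079


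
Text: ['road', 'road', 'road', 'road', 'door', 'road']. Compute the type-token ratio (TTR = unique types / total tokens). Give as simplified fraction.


Tokens: 6
Unique types: ('door', 'road') = 2
TTR = 2/6
Simplify: divide both by 2 -> 1/3
TTR = 1/3

1/3


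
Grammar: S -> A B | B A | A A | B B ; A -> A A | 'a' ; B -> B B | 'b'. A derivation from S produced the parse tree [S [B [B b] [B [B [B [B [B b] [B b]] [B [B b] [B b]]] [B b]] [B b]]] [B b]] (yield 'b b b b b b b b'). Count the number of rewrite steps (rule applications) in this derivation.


Every bracketed nonterminal node [X ...] in the tree is produced by exactly one rule application.
Reading the tree off as a leftmost derivation:
  Step 1: S  =>  B B   (applied S -> B B)
  Step 2: B B  =>  B B B   (applied B -> B B)
  Step 3: B B B  =>  b B B   (applied B -> b)
  Step 4: b B B  =>  b B B B   (applied B -> B B)
  Step 5: b B B B  =>  b B B B B   (applied B -> B B)
  Step 6: b B B B B  =>  b B B B B B   (applied B -> B B)
  Step 7: b B B B B B  =>  b B B B B B B   (applied B -> B B)
  Step 8: b B B B B B B  =>  b b B B B B B   (applied B -> b)
  Step 9: b b B B B B B  =>  b b b B B B B   (applied B -> b)
  Step 10: b b b B B B B  =>  b b b B B B B B   (applied B -> B B)
  Step 11: b b b B B B B B  =>  b b b b B B B B   (applied B -> b)
  Step 12: b b b b B B B B  =>  b b b b b B B B   (applied B -> b)
  Step 13: b b b b b B B B  =>  b b b b b b B B   (applied B -> b)
  Step 14: b b b b b b B B  =>  b b b b b b b B   (applied B -> b)
  Step 15: b b b b b b b B  =>  b b b b b b b b   (applied B -> b)
Final yield: b b b b b b b b
Total rewrite steps: 15

15


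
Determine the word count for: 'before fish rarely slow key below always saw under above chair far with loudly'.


Counting words by splitting on spaces:
  Word 1: 'before'
  Word 2: 'fish'
  Word 3: 'rarely'
  Word 4: 'slow'
  Word 5: 'key'
  Word 6: 'below'
  Word 7: 'always'
  Word 8: 'saw'
  Word 9: 'under'
  Word 10: 'above'
  Word 11: 'chair'
  Word 12: 'far'
  Word 13: 'with'
  Word 14: 'loudly'
Total words: 14

14


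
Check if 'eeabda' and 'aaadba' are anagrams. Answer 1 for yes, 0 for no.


Sort characters of 'eeabda': 'aabdee'
Sort characters of 'aaadba': 'aaaabd'
Sorted forms differ -> they are NOT anagrams
Result: 0

0


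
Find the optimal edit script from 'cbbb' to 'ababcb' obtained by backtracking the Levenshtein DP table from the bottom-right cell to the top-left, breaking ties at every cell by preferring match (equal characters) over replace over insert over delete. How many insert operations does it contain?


Edit distance = 3. Backtracking from cell (4, 6) with preference match > replace > insert > delete,
then listing the resulting alignment 'cbbb' -> 'ababcb' left to right:
  Step 1: replace c->a
  Step 2: keep 'b'
  Step 3: insert 'a' [insertion #1]
  Step 4: keep 'b'
  Step 5: insert 'c' [insertion #2]
  Step 6: keep 'b'
Total insertions: 2

2


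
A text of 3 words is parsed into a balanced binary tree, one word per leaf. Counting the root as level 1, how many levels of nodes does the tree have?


In a balanced binary tree with n leaves the deepest leaf is ceil(log2(n)) edges below the root,
so counting node levels inclusive of root and leaves gives ceil(log2(n)) + 1 levels.
log2(3) = 1.5850
ceil(1.5850) = 2
levels = 2 + 1 = 3

3


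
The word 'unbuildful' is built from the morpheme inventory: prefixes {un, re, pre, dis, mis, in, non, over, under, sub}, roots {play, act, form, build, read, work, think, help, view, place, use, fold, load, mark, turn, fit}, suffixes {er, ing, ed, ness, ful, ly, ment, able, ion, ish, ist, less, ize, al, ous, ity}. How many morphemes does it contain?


Segmenting 'unbuildful' against the inventory:
  'un' -> prefix (morpheme 1)
  'build' -> root (morpheme 2)
  'ful' -> suffix (morpheme 3)
Total morphemes: 3

3


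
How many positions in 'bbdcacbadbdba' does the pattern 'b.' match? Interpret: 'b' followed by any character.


Pattern: b. means 'b' followed by any character.
Scanning 'bbdcacbadbdba' position-by-position:
  Pos 0: window 'bb' -> MATCH
  Pos 1: window 'bd' -> MATCH
  Pos 2: window 'dc' -> no
  Pos 3: window 'ca' -> no
  Pos 4: window 'ac' -> no
  Pos 5: window 'cb' -> no
  Pos 6: window 'ba' -> MATCH
  Pos 7: window 'ad' -> no
  Pos 8: window 'db' -> no
  Pos 9: window 'bd' -> MATCH
  Pos 10: window 'db' -> no
  Pos 11: window 'ba' -> MATCH
  Pos 12: window 'a' -> no
Total matches: 5

5


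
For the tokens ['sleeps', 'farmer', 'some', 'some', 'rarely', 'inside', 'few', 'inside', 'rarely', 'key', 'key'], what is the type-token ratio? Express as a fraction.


Tokens: 11
Unique types: ('farmer', 'few', 'inside', 'key', 'rarely', 'sleeps', 'some') = 7
TTR = 7/11
Already in lowest terms.

7/11


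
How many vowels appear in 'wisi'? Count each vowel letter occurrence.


Scanning each character of 'wisi':
  Position 1: 'w' -> consonant (running count: 0)
  Position 2: 'i' -> vowel (running count: 1)
  Position 3: 's' -> consonant (running count: 1)
  Position 4: 'i' -> vowel (running count: 2)
Total vowels: 2

2


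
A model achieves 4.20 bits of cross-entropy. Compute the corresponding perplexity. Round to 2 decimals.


Perplexity formula: PP = 2^H
H = 4.20
PP = 2^4.20
Decompose: 2^4.20 = 2^4 * 2^0.20
2^4 = 16, 2^0.20 ~ 1.1486984
PP ~ 16 * 1.1486984 = 18.3791744
Rounded to 2 decimals: 18.38

18.38


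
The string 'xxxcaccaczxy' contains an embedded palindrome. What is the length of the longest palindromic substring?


Scanning 'xxxcaccaczxy' for palindromic substrings.
Substring at positions 3-8: 'caccac'.
Check: reverse('caccac') = 'caccac' -> palindrome confirmed.
Neighbouring characters ('x' / 'z') break symmetry, so it cannot extend further.
No longer palindromic substring exists; longest length = 6

6


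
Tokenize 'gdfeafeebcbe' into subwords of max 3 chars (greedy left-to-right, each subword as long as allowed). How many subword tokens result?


'gdfeafeebcbe' has 12 characters.
Chunking with max size 3:
  Chunk 1: 'gdf' (positions 0-2)
  Chunk 2: 'eaf' (positions 3-5)
  Chunk 3: 'eeb' (positions 6-8)
  Chunk 4: 'cbe' (positions 9-11)
Total chunks: ceil(12 / 3) = 4

4


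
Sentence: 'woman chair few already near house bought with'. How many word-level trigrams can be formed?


Word trigrams from [8] words:
  Trigram 1: (woman chair few)
  Trigram 2: (chair few already)
  Trigram 3: (few already near)
  Trigram 4: (already near house)
  Trigram 5: (near house bought)
  Trigram 6: (house bought with)
Total word trigrams: 8 - 2 = 6

6


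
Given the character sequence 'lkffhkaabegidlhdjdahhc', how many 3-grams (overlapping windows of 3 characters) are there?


String 'lkffhkaabegidlhdjdahhc' has length L = 22.
Number of overlapping n-grams = L - n + 1
Substituting: 22 - 3 + 1 = 20

20


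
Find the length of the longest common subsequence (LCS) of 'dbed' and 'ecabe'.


DP table for LCS of 'dbed' and 'ecabe':
       e  c  a  b  e
    0  0  0  0  0  0
  d 0  0  0  0  0  0
  b 0  0  0  0  1  1
  e 0  1  1  1  1  2
  d 0  1  1  1  1  2
LCS: 'be'
LCS length = 2

2


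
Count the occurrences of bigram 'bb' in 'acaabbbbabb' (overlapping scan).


Scanning 'acaabbbbabb' for bigram 'bb':
  Position 0: 'ac' -> no
  Position 1: 'ca' -> no
  Position 2: 'aa' -> no
  Position 3: 'ab' -> no
  Position 4: 'bb' -> MATCH
  Position 5: 'bb' -> MATCH
  Position 6: 'bb' -> MATCH
  Position 7: 'ba' -> no
  Position 8: 'ab' -> no
  Position 9: 'bb' -> MATCH
Total matches: 4

4


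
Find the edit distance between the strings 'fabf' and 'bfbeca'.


Building DP table for s1='fabf' (len 4) and s2='bfbeca' (len 6):
       b  f  b  e  c  a
    0  1  2  3  4  5  6
  f 1  1  1  2  3  4  5
  a 2  2  2  2  3  4  4
  b 3  2  3  2  3  4  5
  f 4  3  2  3  3  4  5
Edit distance = dp[4][6] = 5

5


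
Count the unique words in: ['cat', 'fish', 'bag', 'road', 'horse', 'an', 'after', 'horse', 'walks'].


Listing all tokens and tracking unique types:
  Token 1: 'cat' -> NEW (unique so far: 1)
  Token 2: 'fish' -> NEW (unique so far: 2)
  Token 3: 'bag' -> NEW (unique so far: 3)
  Token 4: 'road' -> NEW (unique so far: 4)
  Token 5: 'horse' -> NEW (unique so far: 5)
  Token 6: 'an' -> NEW (unique so far: 6)
  Token 7: 'after' -> NEW (unique so far: 7)
  Token 8: 'horse' -> duplicate (unique so far: 7)
  Token 9: 'walks' -> NEW (unique so far: 8)
Unique types: ('after', 'an', 'bag', 'cat', 'fish', 'horse', 'road', 'walks')
Vocabulary size: 8

8


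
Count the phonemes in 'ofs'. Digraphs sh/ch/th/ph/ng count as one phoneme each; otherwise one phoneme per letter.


Parsing 'ofs' greedily, digraphs first:
  'o' -> vowel phoneme (phonemes so far: 1)
  'f' -> consonant phoneme (phonemes so far: 2)
  's' -> consonant phoneme (phonemes so far: 3)
Total phonemes: 3

3


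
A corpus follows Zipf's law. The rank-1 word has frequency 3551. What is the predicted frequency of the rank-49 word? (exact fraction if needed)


Zipf's law: freq(rank) = f1 / rank
f1 = 3551, rank = 49
freq = 3551 / 49
GCD(3551, 49) = 1
Simplified: 3551/49

3551/49


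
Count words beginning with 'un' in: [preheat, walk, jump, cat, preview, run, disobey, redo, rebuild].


Checking each word for prefix 'un':
  'preheat' -> no (count: 0)
  'walk' -> no (count: 0)
  'jump' -> no (count: 0)
  'cat' -> no (count: 0)
  'preview' -> no (count: 0)
  'run' -> no (count: 0)
  'disobey' -> no (count: 0)
  'redo' -> no (count: 0)
  'rebuild' -> no (count: 0)
Total with prefix 'un': 0

0


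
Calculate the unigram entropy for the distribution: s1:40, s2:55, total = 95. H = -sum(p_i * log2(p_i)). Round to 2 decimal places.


Computing entropy H = -sum(p_i * log2(p_i)):
  s1: p = 40/95 = 0.4211, -p*log2(p) = 0.5254
  s2: p = 55/95 = 0.5789, -p*log2(p) = 0.4565
H = sum of terms = 0.9819
Rounded to 2 decimals: 0.98

0.98


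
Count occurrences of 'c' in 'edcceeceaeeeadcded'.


Scanning 'edcceeceaeeeadcded' for 'c':
  Position 2: 'c' -> MATCH (count: 1)
  Position 3: 'c' -> MATCH (count: 2)
  Position 6: 'c' -> MATCH (count: 3)
  Position 14: 'c' -> MATCH (count: 4)
Total occurrences of 'c': 4

4


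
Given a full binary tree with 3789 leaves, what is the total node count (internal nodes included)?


Leaf nodes (terminals): 3789
Internal nodes = n - 1 = 3789 - 1 = 3788
Total = leaves + internal = 3789 + 3788 = 7577

7577


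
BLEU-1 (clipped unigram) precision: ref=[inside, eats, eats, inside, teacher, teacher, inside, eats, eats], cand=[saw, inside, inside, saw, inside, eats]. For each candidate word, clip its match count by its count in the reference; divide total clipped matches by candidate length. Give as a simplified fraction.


Reference word counts: {'eats': 4, 'inside': 3, 'teacher': 2}
Checking each candidate word (with clipping):
  'saw' -> not in reference -> no match (matches: 0)
  'inside' -> in reference (ref count 3, used 1/3) -> match (matches: 1)
  'inside' -> in reference (ref count 3, used 2/3) -> match (matches: 2)
  'saw' -> not in reference -> no match (matches: 2)
  'inside' -> in reference (ref count 3, used 3/3) -> match (matches: 3)
  'eats' -> in reference (ref count 4, used 1/4) -> match (matches: 4)
Clipped matches: 4, Candidate length: 6
Precision = 4/6 = 2/3

2/3


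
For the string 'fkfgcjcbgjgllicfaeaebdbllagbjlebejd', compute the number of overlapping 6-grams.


String 'fkfgcjcbgjgllicfaeaebdbllagbjlebejd' has length L = 35.
Number of overlapping n-grams = L - n + 1
Substituting: 35 - 6 + 1 = 30

30


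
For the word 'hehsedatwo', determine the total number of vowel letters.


Scanning each character of 'hehsedatwo':
  Position 1: 'h' -> consonant (running count: 0)
  Position 2: 'e' -> vowel (running count: 1)
  Position 3: 'h' -> consonant (running count: 1)
  Position 4: 's' -> consonant (running count: 1)
  Position 5: 'e' -> vowel (running count: 2)
  Position 6: 'd' -> consonant (running count: 2)
  Position 7: 'a' -> vowel (running count: 3)
  Position 8: 't' -> consonant (running count: 3)
  Position 9: 'w' -> consonant (running count: 3)
  Position 10: 'o' -> vowel (running count: 4)
Total vowels: 4

4


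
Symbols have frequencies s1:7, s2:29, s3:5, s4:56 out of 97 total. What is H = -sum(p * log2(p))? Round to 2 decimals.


Computing entropy H = -sum(p_i * log2(p_i)):
  s1: p = 7/97 = 0.0722, -p*log2(p) = 0.2737
  s2: p = 29/97 = 0.2990, -p*log2(p) = 0.5208
  s3: p = 5/97 = 0.0515, -p*log2(p) = 0.2205
  s4: p = 56/97 = 0.5773, -p*log2(p) = 0.4576
H = sum of terms = 1.4726
Rounded to 2 decimals: 1.47

1.47


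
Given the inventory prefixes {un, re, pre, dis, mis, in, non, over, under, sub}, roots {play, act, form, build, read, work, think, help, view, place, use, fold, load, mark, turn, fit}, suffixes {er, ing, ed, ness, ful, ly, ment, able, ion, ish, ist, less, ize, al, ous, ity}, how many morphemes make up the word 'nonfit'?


Segmenting 'nonfit' against the inventory:
  'non' -> prefix (morpheme 1)
  'fit' -> root (morpheme 2)
Total morphemes: 2

2


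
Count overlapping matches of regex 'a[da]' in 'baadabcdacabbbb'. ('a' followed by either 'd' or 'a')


Pattern: a[da] means 'a' followed by either 'd' or 'a'.
Scanning 'baadabcdacabbbb' position-by-position:
  Pos 0: window 'ba' -> no
  Pos 1: window 'aa' -> MATCH
  Pos 2: window 'ad' -> MATCH
  Pos 3: window 'da' -> no
  Pos 4: window 'ab' -> no
  Pos 5: window 'bc' -> no
  Pos 6: window 'cd' -> no
  Pos 7: window 'da' -> no
  Pos 8: window 'ac' -> no
  Pos 9: window 'ca' -> no
  Pos 10: window 'ab' -> no
  Pos 11: window 'bb' -> no
  Pos 12: window 'bb' -> no
  Pos 13: window 'bb' -> no
  Pos 14: window 'b' -> no
Total matches: 2

2


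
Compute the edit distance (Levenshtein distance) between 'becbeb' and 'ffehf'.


Building DP table for s1='becbeb' (len 6) and s2='ffehf' (len 5):
       f  f  e  h  f
    0  1  2  3  4  5
  b 1  1  2  3  4  5
  e 2  2  2  2  3  4
  c 3  3  3  3  3  4
  b 4  4  4  4  4  4
  e 5  5  5  4  5  5
  b 6  6  6  5  5  6
Edit distance = dp[6][5] = 6

6


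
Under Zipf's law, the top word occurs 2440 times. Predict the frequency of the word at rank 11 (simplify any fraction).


Zipf's law: freq(rank) = f1 / rank
f1 = 2440, rank = 11
freq = 2440 / 11
GCD(2440, 11) = 1
Simplified: 2440/11

2440/11


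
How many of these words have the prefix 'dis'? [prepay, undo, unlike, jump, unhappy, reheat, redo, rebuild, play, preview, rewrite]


Checking each word for prefix 'dis':
  'prepay' -> no (count: 0)
  'undo' -> no (count: 0)
  'unlike' -> no (count: 0)
  'jump' -> no (count: 0)
  'unhappy' -> no (count: 0)
  'reheat' -> no (count: 0)
  'redo' -> no (count: 0)
  'rebuild' -> no (count: 0)
  'play' -> no (count: 0)
  'preview' -> no (count: 0)
  'rewrite' -> no (count: 0)
Total with prefix 'dis': 0

0


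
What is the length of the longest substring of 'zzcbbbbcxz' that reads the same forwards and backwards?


Scanning 'zzcbbbbcxz' for palindromic substrings.
Substring at positions 2-7: 'cbbbbc'.
Check: reverse('cbbbbc') = 'cbbbbc' -> palindrome confirmed.
Neighbouring characters ('z' / 'x') break symmetry, so it cannot extend further.
No longer palindromic substring exists; longest length = 6

6


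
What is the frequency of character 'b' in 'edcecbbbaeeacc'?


Scanning 'edcecbbbaeeacc' for 'b':
  Position 5: 'b' -> MATCH (count: 1)
  Position 6: 'b' -> MATCH (count: 2)
  Position 7: 'b' -> MATCH (count: 3)
Total occurrences of 'b': 3

3


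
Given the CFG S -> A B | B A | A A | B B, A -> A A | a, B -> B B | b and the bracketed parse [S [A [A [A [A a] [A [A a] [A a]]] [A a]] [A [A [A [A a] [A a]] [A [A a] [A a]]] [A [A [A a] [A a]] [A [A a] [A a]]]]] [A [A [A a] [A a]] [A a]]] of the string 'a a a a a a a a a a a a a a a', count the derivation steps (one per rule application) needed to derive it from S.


Every bracketed nonterminal node [X ...] in the tree is produced by exactly one rule application.
Reading the tree off as a leftmost derivation:
  Step 1: S  =>  A A   (applied S -> A A)
  Step 2: A A  =>  A A A   (applied A -> A A)
  Step 3: A A A  =>  A A A A   (applied A -> A A)
  Step 4: A A A A  =>  A A A A A   (applied A -> A A)
  Step 5: A A A A A  =>  a A A A A   (applied A -> a)
  Step 6: a A A A A  =>  a A A A A A   (applied A -> A A)
  Step 7: a A A A A A  =>  a a A A A A   (applied A -> a)
  Step 8: a a A A A A  =>  a a a A A A   (applied A -> a)
  Step 9: a a a A A A  =>  a a a a A A   (applied A -> a)
  Step 10: a a a a A A  =>  a a a a A A A   (applied A -> A A)
  Step 11: a a a a A A A  =>  a a a a A A A A   (applied A -> A A)
  Step 12: a a a a A A A A  =>  a a a a A A A A A   (applied A -> A A)
  Step 13: a a a a A A A A A  =>  a a a a a A A A A   (applied A -> a)
  Step 14: a a a a a A A A A  =>  a a a a a a A A A   (applied A -> a)
  Step 15: a a a a a a A A A  =>  a a a a a a A A A A   (applied A -> A A)
  Step 16: a a a a a a A A A A  =>  a a a a a a a A A A   (applied A -> a)
  Step 17: a a a a a a a A A A  =>  a a a a a a a a A A   (applied A -> a)
  Step 18: a a a a a a a a A A  =>  a a a a a a a a A A A   (applied A -> A A)
  Step 19: a a a a a a a a A A A  =>  a a a a a a a a A A A A   (applied A -> A A)
  Step 20: a a a a a a a a A A A A  =>  a a a a a a a a a A A A   (applied A -> a)
  Step 21: a a a a a a a a a A A A  =>  a a a a a a a a a a A A   (applied A -> a)
  Step 22: a a a a a a a a a a A A  =>  a a a a a a a a a a A A A   (applied A -> A A)
  Step 23: a a a a a a a a a a A A A  =>  a a a a a a a a a a a A A   (applied A -> a)
  Step 24: a a a a a a a a a a a A A  =>  a a a a a a a a a a a a A   (applied A -> a)
  Step 25: a a a a a a a a a a a a A  =>  a a a a a a a a a a a a A A   (applied A -> A A)
  Step 26: a a a a a a a a a a a a A A  =>  a a a a a a a a a a a a A A A   (applied A -> A A)
  Step 27: a a a a a a a a a a a a A A A  =>  a a a a a a a a a a a a a A A   (applied A -> a)
  Step 28: a a a a a a a a a a a a a A A  =>  a a a a a a a a a a a a a a A   (applied A -> a)
  Step 29: a a a a a a a a a a a a a a A  =>  a a a a a a a a a a a a a a a   (applied A -> a)
Final yield: a a a a a a a a a a a a a a a
Total rewrite steps: 29

29


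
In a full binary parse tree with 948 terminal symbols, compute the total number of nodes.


Leaf nodes (terminals): 948
Internal nodes = n - 1 = 948 - 1 = 947
Total = leaves + internal = 948 + 947 = 1895

1895


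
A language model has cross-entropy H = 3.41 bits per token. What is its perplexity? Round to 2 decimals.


Perplexity formula: PP = 2^H
H = 3.41
PP = 2^3.41
Decompose: 2^3.41 = 2^3 * 2^0.41
2^3 = 8, 2^0.41 ~ 1.3286858
PP ~ 8 * 1.3286858 = 10.6294864
Rounded to 2 decimals: 10.63

10.63


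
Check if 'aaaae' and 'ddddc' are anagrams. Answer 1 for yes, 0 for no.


Sort characters of 'aaaae': 'aaaae'
Sort characters of 'ddddc': 'cdddd'
Sorted forms differ -> they are NOT anagrams
Result: 0

0


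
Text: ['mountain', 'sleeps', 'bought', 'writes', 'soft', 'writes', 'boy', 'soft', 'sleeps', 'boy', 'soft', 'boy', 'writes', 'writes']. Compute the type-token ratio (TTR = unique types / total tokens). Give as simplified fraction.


Tokens: 14
Unique types: ('bought', 'boy', 'mountain', 'sleeps', 'soft', 'writes') = 6
TTR = 6/14
Simplify: divide both by 2 -> 3/7
TTR = 3/7

3/7


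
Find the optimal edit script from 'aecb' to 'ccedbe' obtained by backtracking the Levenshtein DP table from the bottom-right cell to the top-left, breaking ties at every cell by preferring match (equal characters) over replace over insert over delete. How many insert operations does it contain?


Edit distance = 4. Backtracking from cell (4, 6) with preference match > replace > insert > delete,
then listing the resulting alignment 'aecb' -> 'ccedbe' left to right:
  Step 1: insert 'c' [insertion #1]
  Step 2: replace a->c
  Step 3: keep 'e'
  Step 4: replace c->d
  Step 5: keep 'b'
  Step 6: insert 'e' [insertion #2]
Total insertions: 2

2
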